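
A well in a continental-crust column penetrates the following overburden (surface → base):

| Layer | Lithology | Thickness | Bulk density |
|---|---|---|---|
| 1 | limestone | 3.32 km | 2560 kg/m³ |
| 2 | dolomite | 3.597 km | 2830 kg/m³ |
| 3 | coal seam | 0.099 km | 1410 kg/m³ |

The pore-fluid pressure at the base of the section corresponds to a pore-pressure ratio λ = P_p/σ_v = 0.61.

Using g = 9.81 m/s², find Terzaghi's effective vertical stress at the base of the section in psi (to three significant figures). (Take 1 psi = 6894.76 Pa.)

Overburden (lithostatic) stress σ_v:
limestone: 2560 kg/m³ × 9.81 m/s² × 3320 m = 8.338×10^7 Pa = 83.38 MPa
dolomite: 2830 kg/m³ × 9.81 m/s² × 3597 m = 9.986×10^7 Pa = 99.86 MPa
coal seam: 1410 kg/m³ × 9.81 m/s² × 99 m = 1.369×10^6 Pa = 1.369 MPa
Total = 83.38 + 99.86 + 1.369 = 184.61 MPa
Pore pressure P_p = λ·σ_v = 0.61 × 184.6 MPa = 112.6 MPa
Effective stress σ' = σ_v − P_p = 184.6 − 112.6 = 71.997 MPa = 10442 psi

10400 psi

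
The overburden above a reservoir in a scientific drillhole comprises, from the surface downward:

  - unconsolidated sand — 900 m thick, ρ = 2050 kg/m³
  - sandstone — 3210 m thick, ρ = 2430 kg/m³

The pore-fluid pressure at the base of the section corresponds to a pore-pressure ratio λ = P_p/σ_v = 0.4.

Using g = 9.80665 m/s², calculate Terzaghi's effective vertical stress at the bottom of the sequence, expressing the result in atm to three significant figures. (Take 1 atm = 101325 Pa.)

560 atm

Overburden (lithostatic) stress σ_v:
unconsolidated sand: 2050 kg/m³ × 9.80665 m/s² × 900 m = 1.809×10^7 Pa = 18.09 MPa
sandstone: 2430 kg/m³ × 9.80665 m/s² × 3210 m = 7.649×10^7 Pa = 76.49 MPa
Total = 18.09 + 76.49 = 94.588 MPa
Pore pressure P_p = λ·σ_v = 0.4 × 94.59 MPa = 37.84 MPa
Effective stress σ' = σ_v − P_p = 94.59 − 37.84 = 56.753 MPa = 560.11 atm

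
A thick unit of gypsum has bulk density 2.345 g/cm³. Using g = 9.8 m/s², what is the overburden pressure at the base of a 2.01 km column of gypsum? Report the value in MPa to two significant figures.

46 MPa

gypsum: 2345 kg/m³ × 9.8 m/s² × 2010 m = 4.619×10^7 Pa = 46.19 MPa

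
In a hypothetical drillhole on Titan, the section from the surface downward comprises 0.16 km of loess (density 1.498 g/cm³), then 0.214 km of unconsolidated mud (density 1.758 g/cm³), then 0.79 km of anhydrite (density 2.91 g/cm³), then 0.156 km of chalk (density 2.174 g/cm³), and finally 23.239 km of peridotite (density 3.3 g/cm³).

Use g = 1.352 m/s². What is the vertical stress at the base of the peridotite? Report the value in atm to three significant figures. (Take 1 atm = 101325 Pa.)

loess: 1498 kg/m³ × 1.352 m/s² × 160 m = 3.240×10^5 Pa = 3.198 atm
unconsolidated mud: 1758 kg/m³ × 1.352 m/s² × 214 m = 5.086×10^5 Pa = 5.020 atm
anhydrite: 2910 kg/m³ × 1.352 m/s² × 790 m = 3.108×10^6 Pa = 30.67 atm
chalk: 2174 kg/m³ × 1.352 m/s² × 156 m = 4.585×10^5 Pa = 4.525 atm
peridotite: 3300 kg/m³ × 1.352 m/s² × 23239 m = 1.037×10^8 Pa = 1023 atm
Total = 3.198 + 5.020 + 30.67 + 4.525 + 1023 = 1066.7 atm

1070 atm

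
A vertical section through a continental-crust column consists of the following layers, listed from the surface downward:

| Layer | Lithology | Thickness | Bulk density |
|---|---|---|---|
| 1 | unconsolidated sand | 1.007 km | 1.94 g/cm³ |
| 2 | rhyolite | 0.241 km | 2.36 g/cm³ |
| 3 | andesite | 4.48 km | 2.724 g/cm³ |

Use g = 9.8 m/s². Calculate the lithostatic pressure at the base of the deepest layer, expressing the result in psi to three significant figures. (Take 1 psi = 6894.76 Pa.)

20900 psi

unconsolidated sand: 1940 kg/m³ × 9.8 m/s² × 1007 m = 1.915×10^7 Pa = 2777 psi
rhyolite: 2360 kg/m³ × 9.8 m/s² × 241 m = 5.574×10^6 Pa = 808.4 psi
andesite: 2724 kg/m³ × 9.8 m/s² × 4480 m = 1.196×10^8 Pa = 17346 psi
Total = 2777 + 808.4 + 17346 = 20931 psi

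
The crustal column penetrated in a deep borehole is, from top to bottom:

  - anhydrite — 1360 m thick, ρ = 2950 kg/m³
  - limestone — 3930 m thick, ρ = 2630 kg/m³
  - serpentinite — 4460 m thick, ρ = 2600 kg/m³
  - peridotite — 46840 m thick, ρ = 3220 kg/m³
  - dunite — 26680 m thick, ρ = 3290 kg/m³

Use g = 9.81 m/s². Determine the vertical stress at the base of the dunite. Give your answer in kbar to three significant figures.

26.0 kbar

anhydrite: 2950 kg/m³ × 9.81 m/s² × 1360 m = 3.936×10^7 Pa = 0.3936 kbar
limestone: 2630 kg/m³ × 9.81 m/s² × 3930 m = 1.014×10^8 Pa = 1.014 kbar
serpentinite: 2600 kg/m³ × 9.81 m/s² × 4460 m = 1.138×10^8 Pa = 1.138 kbar
peridotite: 3220 kg/m³ × 9.81 m/s² × 46840 m = 1.480×10^9 Pa = 14.80 kbar
dunite: 3290 kg/m³ × 9.81 m/s² × 26680 m = 8.611×10^8 Pa = 8.611 kbar
Total = 0.3936 + 1.014 + 1.138 + 14.80 + 8.611 = 25.952 kbar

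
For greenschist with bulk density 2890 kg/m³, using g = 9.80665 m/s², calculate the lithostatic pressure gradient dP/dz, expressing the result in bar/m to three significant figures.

0.283 bar/m

dP/dz = ρg = 2890 kg/m³ × 9.80665 m/s² = 28341 Pa/m
= 28341 Pa/m × (1 bar/m / 1.0000×10^5 Pa/m) = 0.28341 bar/m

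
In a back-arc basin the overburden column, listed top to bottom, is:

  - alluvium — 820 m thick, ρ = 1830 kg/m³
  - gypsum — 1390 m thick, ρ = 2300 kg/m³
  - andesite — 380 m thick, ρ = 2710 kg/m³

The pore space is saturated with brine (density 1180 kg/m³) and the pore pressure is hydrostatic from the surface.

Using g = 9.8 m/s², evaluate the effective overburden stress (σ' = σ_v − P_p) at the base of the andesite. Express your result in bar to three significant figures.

262 bar

Overburden (lithostatic) stress σ_v:
alluvium: 1830 kg/m³ × 9.8 m/s² × 820 m = 1.471×10^7 Pa = 14.71 MPa
gypsum: 2300 kg/m³ × 9.8 m/s² × 1390 m = 3.133×10^7 Pa = 31.33 MPa
andesite: 2710 kg/m³ × 9.8 m/s² × 380 m = 1.009×10^7 Pa = 10.09 MPa
Total = 14.71 + 31.33 + 10.09 = 56.129 MPa
Pore pressure P_p = 1180 kg/m³ × 9.8 m/s² × 2590 m = 2.995×10^7 Pa = 29.95 MPa
Effective stress σ' = σ_v − P_p = 56.13 − 29.95 = 26.178 MPa = 261.78 bar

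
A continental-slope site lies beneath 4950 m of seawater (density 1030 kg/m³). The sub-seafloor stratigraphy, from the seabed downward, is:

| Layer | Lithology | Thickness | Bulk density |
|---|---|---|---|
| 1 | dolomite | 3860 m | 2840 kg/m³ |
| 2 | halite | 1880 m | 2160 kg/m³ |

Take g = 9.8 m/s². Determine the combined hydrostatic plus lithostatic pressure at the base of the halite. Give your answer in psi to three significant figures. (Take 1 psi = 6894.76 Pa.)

28600 psi

seawater: 1030 kg/m³ × 9.8 m/s² × 4950 m = 4.997×10^7 Pa = 7247 psi
dolomite: 2840 kg/m³ × 9.8 m/s² × 3860 m = 1.074×10^8 Pa = 15582 psi
halite: 2160 kg/m³ × 9.8 m/s² × 1880 m = 3.980×10^7 Pa = 5772 psi
Total = 7247 + 15582 + 5772 = 28600 psi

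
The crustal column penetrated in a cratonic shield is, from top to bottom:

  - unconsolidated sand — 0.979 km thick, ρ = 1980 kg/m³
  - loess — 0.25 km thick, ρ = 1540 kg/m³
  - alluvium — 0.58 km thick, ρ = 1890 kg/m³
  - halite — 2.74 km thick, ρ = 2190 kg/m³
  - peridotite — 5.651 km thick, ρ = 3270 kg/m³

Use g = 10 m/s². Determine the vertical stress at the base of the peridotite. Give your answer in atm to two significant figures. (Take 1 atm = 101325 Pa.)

2800 atm

unconsolidated sand: 1980 kg/m³ × 10 m/s² × 979 m = 1.938×10^7 Pa = 191.3 atm
loess: 1540 kg/m³ × 10 m/s² × 250 m = 3.850×10^6 Pa = 38.00 atm
alluvium: 1890 kg/m³ × 10 m/s² × 580 m = 1.096×10^7 Pa = 108.2 atm
halite: 2190 kg/m³ × 10 m/s² × 2740 m = 6.001×10^7 Pa = 592.2 atm
peridotite: 3270 kg/m³ × 10 m/s² × 5651 m = 1.848×10^8 Pa = 1824 atm
Total = 191.3 + 38.00 + 108.2 + 592.2 + 1824 = 2753.4 atm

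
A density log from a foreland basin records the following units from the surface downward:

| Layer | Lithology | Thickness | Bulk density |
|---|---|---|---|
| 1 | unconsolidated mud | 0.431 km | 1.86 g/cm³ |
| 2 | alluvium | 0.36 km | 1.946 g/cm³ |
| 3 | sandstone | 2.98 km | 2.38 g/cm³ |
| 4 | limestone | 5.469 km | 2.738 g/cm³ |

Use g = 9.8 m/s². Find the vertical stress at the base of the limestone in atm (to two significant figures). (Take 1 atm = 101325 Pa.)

unconsolidated mud: 1860 kg/m³ × 9.8 m/s² × 431 m = 7.856×10^6 Pa = 77.54 atm
alluvium: 1946 kg/m³ × 9.8 m/s² × 360 m = 6.865×10^6 Pa = 67.76 atm
sandstone: 2380 kg/m³ × 9.8 m/s² × 2980 m = 6.951×10^7 Pa = 686.0 atm
limestone: 2738 kg/m³ × 9.8 m/s² × 5469 m = 1.467×10^8 Pa = 1448 atm
Total = 77.54 + 67.76 + 686.0 + 1448 = 2279.5 atm

2300 atm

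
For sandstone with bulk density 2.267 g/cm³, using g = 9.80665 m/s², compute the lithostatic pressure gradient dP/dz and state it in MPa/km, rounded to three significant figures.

22.2 MPa/km

dP/dz = ρg = 2267 kg/m³ × 9.80665 m/s² = 22232 Pa/m
= 22232 Pa/m × (1 MPa/km / 1000.0 Pa/m) = 22.232 MPa/km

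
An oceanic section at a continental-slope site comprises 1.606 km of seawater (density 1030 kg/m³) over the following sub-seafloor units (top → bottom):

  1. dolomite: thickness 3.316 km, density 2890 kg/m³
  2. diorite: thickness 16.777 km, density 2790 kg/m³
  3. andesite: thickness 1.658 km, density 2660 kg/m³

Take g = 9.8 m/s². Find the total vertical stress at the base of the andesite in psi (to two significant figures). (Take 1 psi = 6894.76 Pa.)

89000 psi

seawater: 1030 kg/m³ × 9.8 m/s² × 1606 m = 1.621×10^7 Pa = 2351 psi
dolomite: 2890 kg/m³ × 9.8 m/s² × 3316 m = 9.392×10^7 Pa = 13621 psi
diorite: 2790 kg/m³ × 9.8 m/s² × 16777 m = 4.587×10^8 Pa = 66531 psi
andesite: 2660 kg/m³ × 9.8 m/s² × 1658 m = 4.322×10^7 Pa = 6269 psi
Total = 2351 + 13621 + 66531 + 6269 = 88772 psi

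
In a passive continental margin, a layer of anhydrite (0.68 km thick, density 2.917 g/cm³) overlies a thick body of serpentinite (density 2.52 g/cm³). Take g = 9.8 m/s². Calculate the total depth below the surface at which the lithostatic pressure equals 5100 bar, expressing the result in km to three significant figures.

Pressure at base of upper layers: 2917×9.8×680 = 1.944×10^7 Pa = 194.4 bar
Remaining pressure to be supplied by serpentinite: 5.100×10^8 − 1.944×10^7 = 4.906×10^8 Pa
Additional depth in serpentinite = 4.906×10^8 Pa / (2520 kg/m³ × 9.8 m/s²) = 19864 m
Total depth = 680 m + 19864 m = 20544 m
= 20.544 km

20.5 km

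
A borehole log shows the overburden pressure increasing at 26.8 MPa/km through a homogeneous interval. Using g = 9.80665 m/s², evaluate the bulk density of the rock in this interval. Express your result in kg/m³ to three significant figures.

2730 kg/m³

ρ = (dP/dz)/g = 26.8 MPa/km / 9.80665 m/s² = 26800 Pa/m / 9.80665 m/s² = 2732.8 kg/m³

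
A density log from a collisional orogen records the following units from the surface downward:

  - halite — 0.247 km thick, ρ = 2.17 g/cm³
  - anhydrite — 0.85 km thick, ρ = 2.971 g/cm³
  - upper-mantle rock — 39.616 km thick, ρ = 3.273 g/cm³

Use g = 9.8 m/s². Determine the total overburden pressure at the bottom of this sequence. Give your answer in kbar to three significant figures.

halite: 2170 kg/m³ × 9.8 m/s² × 247 m = 5.253×10^6 Pa = 0.05253 kbar
anhydrite: 2971 kg/m³ × 9.8 m/s² × 850 m = 2.475×10^7 Pa = 0.2475 kbar
upper-mantle rock: 3273 kg/m³ × 9.8 m/s² × 39616 m = 1.271×10^9 Pa = 12.71 kbar
Total = 0.05253 + 0.2475 + 12.71 = 13.007 kbar

13.0 kbar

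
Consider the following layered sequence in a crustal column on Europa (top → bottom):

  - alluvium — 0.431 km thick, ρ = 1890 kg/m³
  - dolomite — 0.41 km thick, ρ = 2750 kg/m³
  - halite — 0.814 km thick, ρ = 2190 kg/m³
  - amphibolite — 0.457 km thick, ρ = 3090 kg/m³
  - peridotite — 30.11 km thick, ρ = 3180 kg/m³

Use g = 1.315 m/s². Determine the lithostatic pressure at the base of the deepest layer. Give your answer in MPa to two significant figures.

alluvium: 1890 kg/m³ × 1.315 m/s² × 431 m = 1.071×10^6 Pa = 1.071 MPa
dolomite: 2750 kg/m³ × 1.315 m/s² × 410 m = 1.483×10^6 Pa = 1.483 MPa
halite: 2190 kg/m³ × 1.315 m/s² × 814 m = 2.344×10^6 Pa = 2.344 MPa
amphibolite: 3090 kg/m³ × 1.315 m/s² × 457 m = 1.857×10^6 Pa = 1.857 MPa
peridotite: 3180 kg/m³ × 1.315 m/s² × 30110 m = 1.259×10^8 Pa = 125.9 MPa
Total = 1.071 + 1.483 + 2.344 + 1.857 + 125.9 = 132.67 MPa

130 MPa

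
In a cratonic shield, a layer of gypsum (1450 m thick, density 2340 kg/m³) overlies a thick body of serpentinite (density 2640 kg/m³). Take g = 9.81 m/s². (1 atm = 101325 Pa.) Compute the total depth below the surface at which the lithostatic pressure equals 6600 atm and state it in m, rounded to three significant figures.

Pressure at base of upper layers: 2340×9.81×1450 = 3.329×10^7 Pa = 328.5 atm
Remaining pressure to be supplied by serpentinite: 6.687×10^8 − 3.329×10^7 = 6.355×10^8 Pa
Additional depth in serpentinite = 6.355×10^8 Pa / (2640 kg/m³ × 9.81 m/s²) = 24537 m
Total depth = 1450 m + 24537 m = 25987 m

26000 m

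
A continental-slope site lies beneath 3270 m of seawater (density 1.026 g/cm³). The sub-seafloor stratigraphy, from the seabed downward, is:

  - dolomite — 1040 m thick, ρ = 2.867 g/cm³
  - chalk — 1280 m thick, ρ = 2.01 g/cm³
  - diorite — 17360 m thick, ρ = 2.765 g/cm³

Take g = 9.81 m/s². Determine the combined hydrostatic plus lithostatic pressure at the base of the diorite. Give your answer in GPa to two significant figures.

0.56 GPa

seawater: 1026 kg/m³ × 9.81 m/s² × 3270 m = 3.291×10^7 Pa = 0.03291 GPa
dolomite: 2867 kg/m³ × 9.81 m/s² × 1040 m = 2.925×10^7 Pa = 0.02925 GPa
chalk: 2010 kg/m³ × 9.81 m/s² × 1280 m = 2.524×10^7 Pa = 0.02524 GPa
diorite: 2765 kg/m³ × 9.81 m/s² × 17360 m = 4.709×10^8 Pa = 0.4709 GPa
Total = 0.03291 + 0.02925 + 0.02524 + 0.4709 = 0.55829 GPa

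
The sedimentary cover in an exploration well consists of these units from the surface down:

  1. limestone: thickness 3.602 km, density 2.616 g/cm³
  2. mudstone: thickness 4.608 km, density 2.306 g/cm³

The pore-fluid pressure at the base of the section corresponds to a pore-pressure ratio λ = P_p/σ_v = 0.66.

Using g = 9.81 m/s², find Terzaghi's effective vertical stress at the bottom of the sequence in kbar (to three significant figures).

Overburden (lithostatic) stress σ_v:
limestone: 2616 kg/m³ × 9.81 m/s² × 3602 m = 9.244×10^7 Pa = 92.44 MPa
mudstone: 2306 kg/m³ × 9.81 m/s² × 4608 m = 1.042×10^8 Pa = 104.2 MPa
Total = 92.44 + 104.2 = 196.68 MPa
Pore pressure P_p = λ·σ_v = 0.66 × 196.7 MPa = 129.8 MPa
Effective stress σ' = σ_v − P_p = 196.7 − 129.8 = 66.871 MPa = 0.66871 kbar

0.669 kbar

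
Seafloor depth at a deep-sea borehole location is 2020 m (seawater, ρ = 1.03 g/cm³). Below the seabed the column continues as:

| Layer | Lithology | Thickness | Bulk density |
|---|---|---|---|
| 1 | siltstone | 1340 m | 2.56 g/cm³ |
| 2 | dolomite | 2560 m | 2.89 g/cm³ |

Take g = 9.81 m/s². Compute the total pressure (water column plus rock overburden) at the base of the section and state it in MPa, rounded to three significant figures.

127 MPa

seawater: 1030 kg/m³ × 9.81 m/s² × 2020 m = 2.041×10^7 Pa = 20.41 MPa
siltstone: 2560 kg/m³ × 9.81 m/s² × 1340 m = 3.365×10^7 Pa = 33.65 MPa
dolomite: 2890 kg/m³ × 9.81 m/s² × 2560 m = 7.258×10^7 Pa = 72.58 MPa
Total = 20.41 + 33.65 + 72.58 = 126.64 MPa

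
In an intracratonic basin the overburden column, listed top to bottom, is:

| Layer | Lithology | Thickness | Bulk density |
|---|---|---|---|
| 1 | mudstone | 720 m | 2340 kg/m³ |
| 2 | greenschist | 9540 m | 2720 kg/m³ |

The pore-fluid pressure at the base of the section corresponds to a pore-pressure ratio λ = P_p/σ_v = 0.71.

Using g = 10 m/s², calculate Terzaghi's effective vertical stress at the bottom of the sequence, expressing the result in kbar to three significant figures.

0.801 kbar

Overburden (lithostatic) stress σ_v:
mudstone: 2340 kg/m³ × 10 m/s² × 720 m = 1.685×10^7 Pa = 16.85 MPa
greenschist: 2720 kg/m³ × 10 m/s² × 9540 m = 2.595×10^8 Pa = 259.5 MPa
Total = 16.85 + 259.5 = 276.34 MPa
Pore pressure P_p = λ·σ_v = 0.71 × 276.3 MPa = 196.2 MPa
Effective stress σ' = σ_v − P_p = 276.3 − 196.2 = 80.137 MPa = 0.80137 kbar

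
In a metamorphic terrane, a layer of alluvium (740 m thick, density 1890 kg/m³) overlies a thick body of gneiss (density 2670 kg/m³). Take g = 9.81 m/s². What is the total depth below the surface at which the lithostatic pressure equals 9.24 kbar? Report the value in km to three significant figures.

35.5 km

Pressure at base of upper layers: 1890×9.81×740 = 1.372×10^7 Pa = 0.1372 kbar
Remaining pressure to be supplied by gneiss: 9.240×10^8 − 1.372×10^7 = 9.103×10^8 Pa
Additional depth in gneiss = 9.103×10^8 Pa / (2670 kg/m³ × 9.81 m/s²) = 34753 m
Total depth = 740 m + 34753 m = 35493 m
= 35.493 km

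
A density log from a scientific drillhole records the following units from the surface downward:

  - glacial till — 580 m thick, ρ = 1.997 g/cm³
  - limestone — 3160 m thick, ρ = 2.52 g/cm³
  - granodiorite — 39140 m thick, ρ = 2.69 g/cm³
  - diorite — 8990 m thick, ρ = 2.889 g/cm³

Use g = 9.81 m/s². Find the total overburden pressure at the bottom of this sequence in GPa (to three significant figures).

glacial till: 1997 kg/m³ × 9.81 m/s² × 580 m = 1.136×10^7 Pa = 0.01136 GPa
limestone: 2520 kg/m³ × 9.81 m/s² × 3160 m = 7.812×10^7 Pa = 0.07812 GPa
granodiorite: 2690 kg/m³ × 9.81 m/s² × 39140 m = 1.033×10^9 Pa = 1.033 GPa
diorite: 2889 kg/m³ × 9.81 m/s² × 8990 m = 2.548×10^8 Pa = 0.2548 GPa
Total = 0.01136 + 0.07812 + 1.033 + 0.2548 = 1.3771 GPa

1.38 GPa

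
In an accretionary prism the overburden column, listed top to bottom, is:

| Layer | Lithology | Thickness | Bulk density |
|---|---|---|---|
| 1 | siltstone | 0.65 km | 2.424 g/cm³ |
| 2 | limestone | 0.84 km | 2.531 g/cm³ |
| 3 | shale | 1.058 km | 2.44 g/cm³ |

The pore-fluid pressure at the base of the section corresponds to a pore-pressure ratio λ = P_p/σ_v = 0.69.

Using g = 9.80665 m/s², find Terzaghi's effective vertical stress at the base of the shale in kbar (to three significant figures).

Overburden (lithostatic) stress σ_v:
siltstone: 2424 kg/m³ × 9.80665 m/s² × 650 m = 1.545×10^7 Pa = 15.45 MPa
limestone: 2531 kg/m³ × 9.80665 m/s² × 840 m = 2.085×10^7 Pa = 20.85 MPa
shale: 2440 kg/m³ × 9.80665 m/s² × 1058 m = 2.532×10^7 Pa = 25.32 MPa
Total = 15.45 + 20.85 + 25.32 = 61.617 MPa
Pore pressure P_p = λ·σ_v = 0.69 × 61.62 MPa = 42.52 MPa
Effective stress σ' = σ_v − P_p = 61.62 − 42.52 = 19.101 MPa = 0.19101 kbar

0.191 kbar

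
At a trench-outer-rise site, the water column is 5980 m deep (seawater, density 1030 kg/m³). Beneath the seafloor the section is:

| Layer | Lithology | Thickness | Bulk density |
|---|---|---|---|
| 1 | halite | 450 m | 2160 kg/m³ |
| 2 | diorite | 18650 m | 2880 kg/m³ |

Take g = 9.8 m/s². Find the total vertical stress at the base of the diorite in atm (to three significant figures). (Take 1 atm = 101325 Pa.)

seawater: 1030 kg/m³ × 9.8 m/s² × 5980 m = 6.036×10^7 Pa = 595.7 atm
halite: 2160 kg/m³ × 9.8 m/s² × 450 m = 9.526×10^6 Pa = 94.01 atm
diorite: 2880 kg/m³ × 9.8 m/s² × 18650 m = 5.264×10^8 Pa = 5195 atm
Total = 595.7 + 94.01 + 5195 = 5884.7 atm

5880 atm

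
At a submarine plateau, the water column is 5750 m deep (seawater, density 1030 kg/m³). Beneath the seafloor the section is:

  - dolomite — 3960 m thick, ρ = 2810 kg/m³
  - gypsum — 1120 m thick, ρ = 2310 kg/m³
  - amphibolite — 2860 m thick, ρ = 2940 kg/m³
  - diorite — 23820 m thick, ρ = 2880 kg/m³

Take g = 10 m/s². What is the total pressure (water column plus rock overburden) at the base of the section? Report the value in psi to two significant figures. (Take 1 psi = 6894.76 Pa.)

seawater: 1030 kg/m³ × 10 m/s² × 5750 m = 5.923×10^7 Pa = 8590 psi
dolomite: 2810 kg/m³ × 10 m/s² × 3960 m = 1.113×10^8 Pa = 16139 psi
gypsum: 2310 kg/m³ × 10 m/s² × 1120 m = 2.587×10^7 Pa = 3752 psi
amphibolite: 2940 kg/m³ × 10 m/s² × 2860 m = 8.408×10^7 Pa = 12195 psi
diorite: 2880 kg/m³ × 10 m/s² × 23820 m = 6.860×10^8 Pa = 99498 psi
Total = 8590 + 16139 + 3752 + 12195 + 99498 = 1.4018×10^5 psi

140000 psi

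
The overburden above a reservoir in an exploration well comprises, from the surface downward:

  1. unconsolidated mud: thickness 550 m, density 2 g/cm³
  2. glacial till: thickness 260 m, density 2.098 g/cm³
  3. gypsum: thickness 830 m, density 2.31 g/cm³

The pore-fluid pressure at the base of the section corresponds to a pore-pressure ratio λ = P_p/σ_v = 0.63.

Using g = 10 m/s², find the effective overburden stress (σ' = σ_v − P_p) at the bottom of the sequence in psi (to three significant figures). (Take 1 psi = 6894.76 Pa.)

Overburden (lithostatic) stress σ_v:
unconsolidated mud: 2000 kg/m³ × 10 m/s² × 550 m = 1.100×10^7 Pa = 11.00 MPa
glacial till: 2098 kg/m³ × 10 m/s² × 260 m = 5.455×10^6 Pa = 5.455 MPa
gypsum: 2310 kg/m³ × 10 m/s² × 830 m = 1.917×10^7 Pa = 19.17 MPa
Total = 11.00 + 5.455 + 19.17 = 35.628 MPa
Pore pressure P_p = λ·σ_v = 0.63 × 35.63 MPa = 22.45 MPa
Effective stress σ' = σ_v − P_p = 35.63 − 22.45 = 13.182 MPa = 1911.9 psi

1910 psi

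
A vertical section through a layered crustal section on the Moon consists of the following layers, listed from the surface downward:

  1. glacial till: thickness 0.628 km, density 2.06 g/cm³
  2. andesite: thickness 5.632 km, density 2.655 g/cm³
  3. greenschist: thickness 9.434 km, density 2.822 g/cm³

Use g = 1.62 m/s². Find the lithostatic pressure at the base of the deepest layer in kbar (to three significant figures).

glacial till: 2060 kg/m³ × 1.62 m/s² × 628 m = 2.096×10^6 Pa = 0.02096 kbar
andesite: 2655 kg/m³ × 1.62 m/s² × 5632 m = 2.422×10^7 Pa = 0.2422 kbar
greenschist: 2822 kg/m³ × 1.62 m/s² × 9434 m = 4.313×10^7 Pa = 0.4313 kbar
Total = 0.02096 + 0.2422 + 0.4313 = 0.69448 kbar

0.694 kbar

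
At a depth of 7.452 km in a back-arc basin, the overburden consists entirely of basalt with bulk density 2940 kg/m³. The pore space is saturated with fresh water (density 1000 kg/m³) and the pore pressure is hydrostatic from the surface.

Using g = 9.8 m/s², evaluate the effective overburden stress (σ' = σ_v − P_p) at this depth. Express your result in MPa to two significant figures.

140 MPa

Overburden (lithostatic) stress σ_v:
basalt: 2940 kg/m³ × 9.8 m/s² × 7452 m = 2.147×10^8 Pa = 214.7 MPa
Pore pressure P_p = 1000 kg/m³ × 9.8 m/s² × 7452 m = 7.303×10^7 Pa = 73.03 MPa
Effective stress σ' = σ_v − P_p = 214.7 − 73.03 = 141.68 MPa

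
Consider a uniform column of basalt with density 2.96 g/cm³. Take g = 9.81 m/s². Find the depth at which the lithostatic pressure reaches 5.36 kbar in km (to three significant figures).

h = P/(ρg) = 5.36 kbar / (2960 kg/m³ × 9.81 m/s²) = 5.360×10^8 Pa / 29038 Pa/m = 18459 m
= 18.459 km

18.5 km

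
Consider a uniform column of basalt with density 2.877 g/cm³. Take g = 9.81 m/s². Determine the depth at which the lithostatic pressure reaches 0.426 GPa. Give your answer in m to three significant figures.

15100 m

h = P/(ρg) = 0.426 GPa / (2877 kg/m³ × 9.81 m/s²) = 4.260×10^8 Pa / 28223 Pa/m = 15094 m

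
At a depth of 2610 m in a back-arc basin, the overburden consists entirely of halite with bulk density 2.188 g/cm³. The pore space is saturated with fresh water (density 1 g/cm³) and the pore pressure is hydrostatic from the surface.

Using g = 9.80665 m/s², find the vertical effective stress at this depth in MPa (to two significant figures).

30 MPa

Overburden (lithostatic) stress σ_v:
halite: 2188 kg/m³ × 9.80665 m/s² × 2610 m = 5.600×10^7 Pa = 56.00 MPa
Pore pressure P_p = 1000 kg/m³ × 9.80665 m/s² × 2610 m = 2.560×10^7 Pa = 25.60 MPa
Effective stress σ' = σ_v − P_p = 56.00 − 25.60 = 30.407 MPa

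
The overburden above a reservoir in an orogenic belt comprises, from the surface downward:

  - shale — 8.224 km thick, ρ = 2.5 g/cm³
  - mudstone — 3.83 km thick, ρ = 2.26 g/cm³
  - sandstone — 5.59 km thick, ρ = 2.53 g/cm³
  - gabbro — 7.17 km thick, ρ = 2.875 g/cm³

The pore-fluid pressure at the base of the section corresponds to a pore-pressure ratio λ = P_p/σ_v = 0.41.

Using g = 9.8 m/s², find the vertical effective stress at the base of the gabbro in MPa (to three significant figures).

Overburden (lithostatic) stress σ_v:
shale: 2500 kg/m³ × 9.8 m/s² × 8224 m = 2.015×10^8 Pa = 201.5 MPa
mudstone: 2260 kg/m³ × 9.8 m/s² × 3830 m = 8.483×10^7 Pa = 84.83 MPa
sandstone: 2530 kg/m³ × 9.8 m/s² × 5590 m = 1.386×10^8 Pa = 138.6 MPa
gabbro: 2875 kg/m³ × 9.8 m/s² × 7170 m = 2.020×10^8 Pa = 202.0 MPa
Total = 201.5 + 84.83 + 138.6 + 202.0 = 626.93 MPa
Pore pressure P_p = λ·σ_v = 0.41 × 626.9 MPa = 257.0 MPa
Effective stress σ' = σ_v − P_p = 626.9 − 257.0 = 369.89 MPa

370 MPa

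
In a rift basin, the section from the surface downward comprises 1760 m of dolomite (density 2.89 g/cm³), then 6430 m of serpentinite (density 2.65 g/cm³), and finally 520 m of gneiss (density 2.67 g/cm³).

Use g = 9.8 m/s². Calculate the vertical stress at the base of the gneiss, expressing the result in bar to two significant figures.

dolomite: 2890 kg/m³ × 9.8 m/s² × 1760 m = 4.985×10^7 Pa = 498.5 bar
serpentinite: 2650 kg/m³ × 9.8 m/s² × 6430 m = 1.670×10^8 Pa = 1670 bar
gneiss: 2670 kg/m³ × 9.8 m/s² × 520 m = 1.361×10^7 Pa = 136.1 bar
Total = 498.5 + 1670 + 136.1 = 2304.4 bar

2300 bar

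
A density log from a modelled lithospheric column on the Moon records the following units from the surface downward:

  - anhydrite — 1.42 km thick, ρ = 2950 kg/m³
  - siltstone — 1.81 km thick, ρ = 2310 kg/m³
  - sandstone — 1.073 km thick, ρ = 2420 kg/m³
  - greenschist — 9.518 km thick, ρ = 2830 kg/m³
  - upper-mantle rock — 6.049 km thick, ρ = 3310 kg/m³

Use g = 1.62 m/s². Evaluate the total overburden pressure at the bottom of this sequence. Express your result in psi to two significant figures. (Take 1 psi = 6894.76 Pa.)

anhydrite: 2950 kg/m³ × 1.62 m/s² × 1420 m = 6.786×10^6 Pa = 984.3 psi
siltstone: 2310 kg/m³ × 1.62 m/s² × 1810 m = 6.773×10^6 Pa = 982.4 psi
sandstone: 2420 kg/m³ × 1.62 m/s² × 1073 m = 4.207×10^6 Pa = 610.1 psi
greenschist: 2830 kg/m³ × 1.62 m/s² × 9518 m = 4.364×10^7 Pa = 6329 psi
upper-mantle rock: 3310 kg/m³ × 1.62 m/s² × 6049 m = 3.244×10^7 Pa = 4704 psi
Total = 984.3 + 982.4 + 610.1 + 6329 + 4704 = 13610 psi

14000 psi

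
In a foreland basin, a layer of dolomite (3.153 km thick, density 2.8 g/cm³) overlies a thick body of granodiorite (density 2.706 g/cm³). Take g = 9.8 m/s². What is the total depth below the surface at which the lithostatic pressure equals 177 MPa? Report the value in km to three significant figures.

6.56 km

Pressure at base of upper layers: 2800×9.8×3153 = 8.652×10^7 Pa = 86.52 MPa
Remaining pressure to be supplied by granodiorite: 1.770×10^8 − 8.652×10^7 = 9.048×10^7 Pa
Additional depth in granodiorite = 9.048×10^7 Pa / (2706 kg/m³ × 9.8 m/s²) = 3412.0 m
Total depth = 3153 m + 3412.0 m = 6565.0 m
= 6.5650 km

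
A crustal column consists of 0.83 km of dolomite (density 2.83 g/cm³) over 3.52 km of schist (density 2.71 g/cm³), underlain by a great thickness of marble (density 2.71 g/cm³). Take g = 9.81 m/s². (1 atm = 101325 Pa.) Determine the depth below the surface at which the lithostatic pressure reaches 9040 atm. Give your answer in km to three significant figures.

Pressure at base of upper layers: 2830×9.81×830 + 2710×9.81×3520 = 1.166×10^8 Pa = 1151 atm
Remaining pressure to be supplied by marble: 9.160×10^8 − 1.166×10^8 = 7.994×10^8 Pa
Additional depth in marble = 7.994×10^8 Pa / (2710 kg/m³ × 9.81 m/s²) = 30068 m
Total depth = 4350 m + 30068 m = 34418 m
= 34.418 km

34.4 km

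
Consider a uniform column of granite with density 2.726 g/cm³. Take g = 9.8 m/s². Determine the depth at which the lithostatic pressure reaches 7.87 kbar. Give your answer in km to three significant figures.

29.5 km

h = P/(ρg) = 7.87 kbar / (2726 kg/m³ × 9.8 m/s²) = 7.870×10^8 Pa / 26715 Pa/m = 29459 m
= 29.459 km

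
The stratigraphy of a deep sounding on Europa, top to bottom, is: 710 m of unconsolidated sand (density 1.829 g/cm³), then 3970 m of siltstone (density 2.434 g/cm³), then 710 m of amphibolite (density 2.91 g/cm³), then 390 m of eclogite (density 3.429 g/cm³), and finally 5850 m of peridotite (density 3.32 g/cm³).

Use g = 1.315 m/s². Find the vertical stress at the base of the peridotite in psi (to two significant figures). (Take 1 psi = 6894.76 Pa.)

6400 psi

unconsolidated sand: 1829 kg/m³ × 1.315 m/s² × 710 m = 1.708×10^6 Pa = 247.7 psi
siltstone: 2434 kg/m³ × 1.315 m/s² × 3970 m = 1.271×10^7 Pa = 1843 psi
amphibolite: 2910 kg/m³ × 1.315 m/s² × 710 m = 2.717×10^6 Pa = 394.1 psi
eclogite: 3429 kg/m³ × 1.315 m/s² × 390 m = 1.759×10^6 Pa = 255.1 psi
peridotite: 3320 kg/m³ × 1.315 m/s² × 5850 m = 2.554×10^7 Pa = 3704 psi
Total = 247.7 + 1843 + 394.1 + 255.1 + 3704 = 6444.0 psi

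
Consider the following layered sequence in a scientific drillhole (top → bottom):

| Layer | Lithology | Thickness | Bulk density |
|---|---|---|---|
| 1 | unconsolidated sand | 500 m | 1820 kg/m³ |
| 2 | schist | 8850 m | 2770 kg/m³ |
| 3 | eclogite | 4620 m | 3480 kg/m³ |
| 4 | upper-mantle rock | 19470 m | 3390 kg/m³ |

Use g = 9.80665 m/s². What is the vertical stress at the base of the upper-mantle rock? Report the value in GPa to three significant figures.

1.05 GPa

unconsolidated sand: 1820 kg/m³ × 9.80665 m/s² × 500 m = 8.924×10^6 Pa = 8.924×10^-3 GPa
schist: 2770 kg/m³ × 9.80665 m/s² × 8850 m = 2.404×10^8 Pa = 0.2404 GPa
eclogite: 3480 kg/m³ × 9.80665 m/s² × 4620 m = 1.577×10^8 Pa = 0.1577 GPa
upper-mantle rock: 3390 kg/m³ × 9.80665 m/s² × 19470 m = 6.473×10^8 Pa = 0.6473 GPa
Total = 8.924×10^-3 + 0.2404 + 0.1577 + 0.6473 = 1.0543 GPa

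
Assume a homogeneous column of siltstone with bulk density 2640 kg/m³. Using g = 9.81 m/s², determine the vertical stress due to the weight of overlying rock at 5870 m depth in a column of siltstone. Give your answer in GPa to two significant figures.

0.15 GPa

siltstone: 2640 kg/m³ × 9.81 m/s² × 5870 m = 1.520×10^8 Pa = 0.1520 GPa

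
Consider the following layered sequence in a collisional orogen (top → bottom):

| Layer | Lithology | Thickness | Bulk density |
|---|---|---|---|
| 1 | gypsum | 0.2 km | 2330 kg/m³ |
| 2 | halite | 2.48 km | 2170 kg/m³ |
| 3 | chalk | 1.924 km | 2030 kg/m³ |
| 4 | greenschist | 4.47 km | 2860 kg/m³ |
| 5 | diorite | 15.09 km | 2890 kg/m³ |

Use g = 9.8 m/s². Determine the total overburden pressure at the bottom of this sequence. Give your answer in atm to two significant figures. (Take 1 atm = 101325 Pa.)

6400 atm

gypsum: 2330 kg/m³ × 9.8 m/s² × 200 m = 4.567×10^6 Pa = 45.07 atm
halite: 2170 kg/m³ × 9.8 m/s² × 2480 m = 5.274×10^7 Pa = 520.5 atm
chalk: 2030 kg/m³ × 9.8 m/s² × 1924 m = 3.828×10^7 Pa = 377.8 atm
greenschist: 2860 kg/m³ × 9.8 m/s² × 4470 m = 1.253×10^8 Pa = 1236 atm
diorite: 2890 kg/m³ × 9.8 m/s² × 15090 m = 4.274×10^8 Pa = 4218 atm
Total = 45.07 + 520.5 + 377.8 + 1236 + 4218 = 6397.7 atm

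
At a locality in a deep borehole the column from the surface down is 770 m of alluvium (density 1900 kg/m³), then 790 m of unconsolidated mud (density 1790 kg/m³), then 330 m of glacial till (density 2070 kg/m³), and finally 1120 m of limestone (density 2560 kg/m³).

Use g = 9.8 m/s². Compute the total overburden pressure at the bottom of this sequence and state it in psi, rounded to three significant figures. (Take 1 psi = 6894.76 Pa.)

alluvium: 1900 kg/m³ × 9.8 m/s² × 770 m = 1.434×10^7 Pa = 2079 psi
unconsolidated mud: 1790 kg/m³ × 9.8 m/s² × 790 m = 1.386×10^7 Pa = 2010 psi
glacial till: 2070 kg/m³ × 9.8 m/s² × 330 m = 6.694×10^6 Pa = 970.9 psi
limestone: 2560 kg/m³ × 9.8 m/s² × 1120 m = 2.810×10^7 Pa = 4075 psi
Total = 2079 + 2010 + 970.9 + 4075 = 9135.7 psi

9140 psi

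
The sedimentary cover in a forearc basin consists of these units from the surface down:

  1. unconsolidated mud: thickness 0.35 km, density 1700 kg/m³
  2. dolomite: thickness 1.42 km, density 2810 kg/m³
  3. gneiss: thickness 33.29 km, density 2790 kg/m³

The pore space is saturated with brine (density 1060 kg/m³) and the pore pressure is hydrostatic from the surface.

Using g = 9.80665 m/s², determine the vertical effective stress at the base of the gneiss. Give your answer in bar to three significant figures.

5910 bar

Overburden (lithostatic) stress σ_v:
unconsolidated mud: 1700 kg/m³ × 9.80665 m/s² × 350 m = 5.835×10^6 Pa = 5.835 MPa
dolomite: 2810 kg/m³ × 9.80665 m/s² × 1420 m = 3.913×10^7 Pa = 39.13 MPa
gneiss: 2790 kg/m³ × 9.80665 m/s² × 33290 m = 9.108×10^8 Pa = 910.8 MPa
Total = 5.835 + 39.13 + 910.8 = 955.80 MPa
Pore pressure P_p = 1060 kg/m³ × 9.80665 m/s² × 35060 m = 3.645×10^8 Pa = 364.5 MPa
Effective stress σ' = σ_v − P_p = 955.8 − 364.5 = 591.35 MPa = 5913.5 bar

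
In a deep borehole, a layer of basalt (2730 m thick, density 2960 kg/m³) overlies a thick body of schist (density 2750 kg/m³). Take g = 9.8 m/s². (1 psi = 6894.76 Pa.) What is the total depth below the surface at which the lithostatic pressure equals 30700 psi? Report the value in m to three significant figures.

Pressure at base of upper layers: 2960×9.8×2730 = 7.919×10^7 Pa = 11486 psi
Remaining pressure to be supplied by schist: 2.117×10^8 − 7.919×10^7 = 1.325×10^8 Pa
Additional depth in schist = 1.325×10^8 Pa / (2750 kg/m³ × 9.8 m/s²) = 4915.7 m
Total depth = 2730 m + 4915.7 m = 7645.7 m

7650 m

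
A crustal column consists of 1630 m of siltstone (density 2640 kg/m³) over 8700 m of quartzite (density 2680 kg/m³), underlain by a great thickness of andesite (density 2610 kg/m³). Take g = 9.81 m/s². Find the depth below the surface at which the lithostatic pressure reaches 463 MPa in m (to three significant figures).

Pressure at base of upper layers: 2640×9.81×1630 + 2680×9.81×8700 = 2.709×10^8 Pa = 270.9 MPa
Remaining pressure to be supplied by andesite: 4.630×10^8 − 2.709×10^8 = 1.921×10^8 Pa
Additional depth in andesite = 1.921×10^8 Pa / (2610 kg/m³ × 9.81 m/s²) = 7501.0 m
Total depth = 10330 m + 7501.0 m = 17831 m

17800 m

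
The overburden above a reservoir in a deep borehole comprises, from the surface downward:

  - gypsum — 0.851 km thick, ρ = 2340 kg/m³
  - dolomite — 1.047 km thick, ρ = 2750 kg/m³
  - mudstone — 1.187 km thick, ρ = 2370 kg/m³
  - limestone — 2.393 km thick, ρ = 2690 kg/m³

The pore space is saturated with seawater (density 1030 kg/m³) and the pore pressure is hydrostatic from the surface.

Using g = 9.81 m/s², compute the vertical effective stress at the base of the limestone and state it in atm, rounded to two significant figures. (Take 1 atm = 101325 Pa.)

820 atm

Overburden (lithostatic) stress σ_v:
gypsum: 2340 kg/m³ × 9.81 m/s² × 851 m = 1.954×10^7 Pa = 19.54 MPa
dolomite: 2750 kg/m³ × 9.81 m/s² × 1047 m = 2.825×10^7 Pa = 28.25 MPa
mudstone: 2370 kg/m³ × 9.81 m/s² × 1187 m = 2.760×10^7 Pa = 27.60 MPa
limestone: 2690 kg/m³ × 9.81 m/s² × 2393 m = 6.315×10^7 Pa = 63.15 MPa
Total = 19.54 + 28.25 + 27.60 + 63.15 = 138.53 MPa
Pore pressure P_p = 1030 kg/m³ × 9.81 m/s² × 5478 m = 5.535×10^7 Pa = 55.35 MPa
Effective stress σ' = σ_v − P_p = 138.5 − 55.35 = 83.175 MPa = 820.88 atm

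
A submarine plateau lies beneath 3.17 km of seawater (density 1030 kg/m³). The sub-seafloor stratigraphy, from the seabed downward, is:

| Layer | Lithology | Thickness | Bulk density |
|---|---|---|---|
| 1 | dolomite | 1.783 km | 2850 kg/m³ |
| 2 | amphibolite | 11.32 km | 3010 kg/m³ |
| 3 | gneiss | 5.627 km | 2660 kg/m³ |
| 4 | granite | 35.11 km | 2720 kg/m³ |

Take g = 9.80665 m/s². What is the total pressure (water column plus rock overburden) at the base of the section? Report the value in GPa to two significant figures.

1.5 GPa

seawater: 1030 kg/m³ × 9.80665 m/s² × 3170 m = 3.202×10^7 Pa = 0.03202 GPa
dolomite: 2850 kg/m³ × 9.80665 m/s² × 1783 m = 4.983×10^7 Pa = 0.04983 GPa
amphibolite: 3010 kg/m³ × 9.80665 m/s² × 11320 m = 3.341×10^8 Pa = 0.3341 GPa
gneiss: 2660 kg/m³ × 9.80665 m/s² × 5627 m = 1.468×10^8 Pa = 0.1468 GPa
granite: 2720 kg/m³ × 9.80665 m/s² × 35110 m = 9.365×10^8 Pa = 0.9365 GPa
Total = 0.03202 + 0.04983 + 0.3341 + 0.1468 + 0.9365 = 1.4993 GPa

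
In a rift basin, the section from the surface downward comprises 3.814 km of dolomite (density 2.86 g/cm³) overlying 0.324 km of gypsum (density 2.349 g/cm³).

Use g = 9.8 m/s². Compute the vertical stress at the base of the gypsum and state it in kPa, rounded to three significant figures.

114000 kPa

dolomite: 2860 kg/m³ × 9.8 m/s² × 3814 m = 1.069×10^8 Pa = 1.069×10^5 kPa
gypsum: 2349 kg/m³ × 9.8 m/s² × 324 m = 7.459×10^6 Pa = 7459 kPa
Total = 1.069×10^5 + 7459 = 1.1436×10^5 kPa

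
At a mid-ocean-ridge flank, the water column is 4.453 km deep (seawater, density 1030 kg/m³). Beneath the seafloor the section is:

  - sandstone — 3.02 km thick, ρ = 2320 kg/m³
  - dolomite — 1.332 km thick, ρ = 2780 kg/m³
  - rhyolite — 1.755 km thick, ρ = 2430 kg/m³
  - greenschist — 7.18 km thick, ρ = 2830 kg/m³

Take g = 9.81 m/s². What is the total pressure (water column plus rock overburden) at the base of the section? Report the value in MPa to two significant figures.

seawater: 1030 kg/m³ × 9.81 m/s² × 4453 m = 4.499×10^7 Pa = 44.99 MPa
sandstone: 2320 kg/m³ × 9.81 m/s² × 3020 m = 6.873×10^7 Pa = 68.73 MPa
dolomite: 2780 kg/m³ × 9.81 m/s² × 1332 m = 3.633×10^7 Pa = 36.33 MPa
rhyolite: 2430 kg/m³ × 9.81 m/s² × 1755 m = 4.184×10^7 Pa = 41.84 MPa
greenschist: 2830 kg/m³ × 9.81 m/s² × 7180 m = 1.993×10^8 Pa = 199.3 MPa
Total = 44.99 + 68.73 + 36.33 + 41.84 + 199.3 = 391.22 MPa

390 MPa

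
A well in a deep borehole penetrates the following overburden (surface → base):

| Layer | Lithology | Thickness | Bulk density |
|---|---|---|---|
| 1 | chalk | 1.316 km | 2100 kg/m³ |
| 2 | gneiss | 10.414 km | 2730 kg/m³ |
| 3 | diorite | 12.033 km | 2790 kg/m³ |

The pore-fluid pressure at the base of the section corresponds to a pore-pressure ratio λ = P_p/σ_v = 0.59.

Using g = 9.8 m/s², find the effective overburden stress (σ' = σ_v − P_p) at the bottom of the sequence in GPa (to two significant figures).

0.26 GPa

Overburden (lithostatic) stress σ_v:
chalk: 2100 kg/m³ × 9.8 m/s² × 1316 m = 2.708×10^7 Pa = 27.08 MPa
gneiss: 2730 kg/m³ × 9.8 m/s² × 10414 m = 2.786×10^8 Pa = 278.6 MPa
diorite: 2790 kg/m³ × 9.8 m/s² × 12033 m = 3.290×10^8 Pa = 329.0 MPa
Total = 27.08 + 278.6 + 329.0 = 634.71 MPa
Pore pressure P_p = λ·σ_v = 0.59 × 634.7 MPa = 374.5 MPa
Effective stress σ' = σ_v − P_p = 634.7 − 374.5 = 260.23 MPa = 0.26023 GPa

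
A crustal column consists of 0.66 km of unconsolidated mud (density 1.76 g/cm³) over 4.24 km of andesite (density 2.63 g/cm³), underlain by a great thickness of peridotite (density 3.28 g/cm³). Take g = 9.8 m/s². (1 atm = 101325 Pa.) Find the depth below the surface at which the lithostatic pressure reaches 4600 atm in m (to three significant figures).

Pressure at base of upper layers: 1760×9.8×660 + 2630×9.8×4240 = 1.207×10^8 Pa = 1191 atm
Remaining pressure to be supplied by peridotite: 4.661×10^8 − 1.207×10^8 = 3.454×10^8 Pa
Additional depth in peridotite = 3.454×10^8 Pa / (3280 kg/m³ × 9.8 m/s²) = 10746 m
Total depth = 4900 m + 10746 m = 15646 m

15600 m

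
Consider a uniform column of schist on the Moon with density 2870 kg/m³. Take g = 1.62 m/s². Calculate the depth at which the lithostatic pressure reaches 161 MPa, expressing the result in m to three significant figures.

34600 m

h = P/(ρg) = 161 MPa / (2870 kg/m³ × 1.62 m/s²) = 1.610×10^8 Pa / 4649.4 Pa/m = 34628 m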